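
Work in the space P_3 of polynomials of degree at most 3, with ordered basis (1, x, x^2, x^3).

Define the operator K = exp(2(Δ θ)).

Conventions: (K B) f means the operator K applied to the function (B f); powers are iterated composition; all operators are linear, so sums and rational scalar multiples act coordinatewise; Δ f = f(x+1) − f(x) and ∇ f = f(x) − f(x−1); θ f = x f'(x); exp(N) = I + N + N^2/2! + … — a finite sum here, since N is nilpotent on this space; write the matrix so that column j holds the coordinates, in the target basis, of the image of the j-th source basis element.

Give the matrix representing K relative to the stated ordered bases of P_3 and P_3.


the matrix is [[1, 2, 12, 108]; [0, 1, 8, 90]; [0, 0, 1, 18]; [0, 0, 0, 1]] (rows listed top to bottom)

image of 1: 1
image of x: x + 2
image of x^2: x^2 + 8x + 12
image of x^3: x^3 + 18x^2 + 90x + 108
each image's coordinates form column j of the matrix


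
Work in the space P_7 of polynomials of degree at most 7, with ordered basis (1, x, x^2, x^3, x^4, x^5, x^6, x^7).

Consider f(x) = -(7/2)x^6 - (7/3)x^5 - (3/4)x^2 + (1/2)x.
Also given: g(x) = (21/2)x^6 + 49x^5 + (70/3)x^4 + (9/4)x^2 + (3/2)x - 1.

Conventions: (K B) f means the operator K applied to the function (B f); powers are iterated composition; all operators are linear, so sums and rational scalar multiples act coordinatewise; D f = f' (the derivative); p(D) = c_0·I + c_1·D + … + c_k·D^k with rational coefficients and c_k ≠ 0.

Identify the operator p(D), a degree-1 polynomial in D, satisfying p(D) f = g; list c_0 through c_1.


D^0 f = -(7/2)x^6 - (7/3)x^5 - (3/4)x^2 + (1/2)x
D^1 f = -21x^5 - (35/3)x^4 - (3/2)x + 1/2
matching coefficients of g against c_0 f + c_1 Df + … from the top degree down determines the c_i
solution: c_0 = -3, c_1 = -2

p(D) = -3·I − 2·D, i.e. c_0 = -3, c_1 = -2


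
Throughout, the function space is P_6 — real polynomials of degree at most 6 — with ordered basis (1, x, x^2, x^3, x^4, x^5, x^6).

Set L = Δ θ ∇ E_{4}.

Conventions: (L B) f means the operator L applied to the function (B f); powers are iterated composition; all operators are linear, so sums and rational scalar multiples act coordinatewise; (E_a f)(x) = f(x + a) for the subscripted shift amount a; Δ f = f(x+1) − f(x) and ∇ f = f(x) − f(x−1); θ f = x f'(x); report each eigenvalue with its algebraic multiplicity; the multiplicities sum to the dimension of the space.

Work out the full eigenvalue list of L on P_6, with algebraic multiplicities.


image of 1: 0
image of x: 0
image of x^2: 2
image of x^3: 12x + 27
image of x^4: 36x^2 + 204x + 244
image of x^5: 80x^3 + 750x^2 + 2190x + 1845
image of x^6: 150x^4 + 1980x^3 + 9480x^2 + 18990x + 12606
the matrix is upper triangular; its diagonal is (0, 0, 0, 0, 0, 0, 0)
for a triangular matrix the eigenvalues are the diagonal entries, with algebraic multiplicity their repetition count

λ = 0 (multiplicity 7)


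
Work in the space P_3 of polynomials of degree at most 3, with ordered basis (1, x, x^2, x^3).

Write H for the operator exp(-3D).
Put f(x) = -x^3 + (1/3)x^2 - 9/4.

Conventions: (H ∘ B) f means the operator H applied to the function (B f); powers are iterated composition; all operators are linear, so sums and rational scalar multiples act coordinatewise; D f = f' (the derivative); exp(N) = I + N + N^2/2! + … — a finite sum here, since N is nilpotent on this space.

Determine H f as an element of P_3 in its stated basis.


g(x) = -x^3 + (28/3)x^2 - 29x + 111/4

order-1 term: 9x^2 - 2x
order-2 term: -27x + 3
order-3 term: 27
the series for exp(-3D) f terminates at order 3
exp(-3D) f = -x^3 + (28/3)x^2 - 29x + 111/4


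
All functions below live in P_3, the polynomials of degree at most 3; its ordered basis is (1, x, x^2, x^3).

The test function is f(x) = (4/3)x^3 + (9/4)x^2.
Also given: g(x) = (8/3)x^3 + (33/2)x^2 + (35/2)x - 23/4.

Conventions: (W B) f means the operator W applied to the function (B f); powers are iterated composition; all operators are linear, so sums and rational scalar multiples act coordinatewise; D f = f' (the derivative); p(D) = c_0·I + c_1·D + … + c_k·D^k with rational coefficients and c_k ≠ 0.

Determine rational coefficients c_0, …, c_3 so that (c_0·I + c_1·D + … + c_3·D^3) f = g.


p(D) = 2·I + 3·D + (1/2)·D^2 − D^3, i.e. c_0 = 2, c_1 = 3, c_2 = 1/2, c_3 = -1

D^0 f = (4/3)x^3 + (9/4)x^2
D^1 f = 4x^2 + (9/2)x
D^2 f = 8x + 9/2
D^3 f = 8
matching coefficients of g against c_0 f + c_1 Df + … from the top degree down determines the c_i
solution: c_0 = 2, c_1 = 3, c_2 = 1/2, c_3 = -1


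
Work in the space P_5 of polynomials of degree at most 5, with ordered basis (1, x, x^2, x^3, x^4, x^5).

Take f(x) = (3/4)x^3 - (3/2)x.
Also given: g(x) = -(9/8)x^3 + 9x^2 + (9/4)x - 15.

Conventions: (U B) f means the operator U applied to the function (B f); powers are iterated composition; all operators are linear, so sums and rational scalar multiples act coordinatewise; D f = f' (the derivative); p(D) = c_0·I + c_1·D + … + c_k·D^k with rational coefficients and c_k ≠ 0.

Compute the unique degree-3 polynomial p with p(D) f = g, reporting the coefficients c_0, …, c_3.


p(D) = -(3/2)·I + 4·D − 2·D^3, i.e. c_0 = -3/2, c_1 = 4, c_2 = 0, c_3 = -2

D^0 f = (3/4)x^3 - (3/2)x
D^1 f = (9/4)x^2 - 3/2
D^2 f = (9/2)x
D^3 f = 9/2
matching coefficients of g against c_0 f + c_1 Df + … from the top degree down determines the c_i
solution: c_0 = -3/2, c_1 = 4, c_2 = 0, c_3 = -2


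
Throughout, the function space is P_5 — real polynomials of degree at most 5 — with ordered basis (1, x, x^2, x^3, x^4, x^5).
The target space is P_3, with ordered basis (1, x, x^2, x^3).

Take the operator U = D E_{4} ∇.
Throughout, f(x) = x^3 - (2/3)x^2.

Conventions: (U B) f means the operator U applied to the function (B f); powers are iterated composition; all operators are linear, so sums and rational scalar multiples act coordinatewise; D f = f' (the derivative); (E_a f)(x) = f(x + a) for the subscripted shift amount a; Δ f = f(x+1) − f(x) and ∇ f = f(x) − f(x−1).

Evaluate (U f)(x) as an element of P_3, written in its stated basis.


the image equals g(x) = 6x + 59/3

∇ f = 3x^2 - (13/3)x + 5/3
E_{4} ∇ f = 3x^2 + (59/3)x + 97/3
D E_{4} ∇ f = 6x + 59/3


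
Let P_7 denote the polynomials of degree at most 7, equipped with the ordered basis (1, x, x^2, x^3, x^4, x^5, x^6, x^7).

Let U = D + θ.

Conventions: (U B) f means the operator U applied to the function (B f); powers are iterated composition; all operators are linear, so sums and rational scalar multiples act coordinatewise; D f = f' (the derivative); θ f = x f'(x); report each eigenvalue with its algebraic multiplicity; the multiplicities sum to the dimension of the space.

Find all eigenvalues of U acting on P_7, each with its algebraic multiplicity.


λ = 0 (multiplicity 1), λ = 1 (multiplicity 1), λ = 2 (multiplicity 1), λ = 3 (multiplicity 1), λ = 4 (multiplicity 1), λ = 5 (multiplicity 1), λ = 6 (multiplicity 1), λ = 7 (multiplicity 1)

image of 1: 0
image of x: x + 1
image of x^2: 2x^2 + 2x
image of x^3: 3x^3 + 3x^2
image of x^4: 4x^4 + 4x^3
image of x^5: 5x^5 + 5x^4
image of x^6: 6x^6 + 6x^5
image of x^7: 7x^7 + 7x^6
the matrix is upper triangular; its diagonal is (0, 1, 2, 3, 4, 5, 6, 7)
for a triangular matrix the eigenvalues are the diagonal entries, with algebraic multiplicity their repetition count


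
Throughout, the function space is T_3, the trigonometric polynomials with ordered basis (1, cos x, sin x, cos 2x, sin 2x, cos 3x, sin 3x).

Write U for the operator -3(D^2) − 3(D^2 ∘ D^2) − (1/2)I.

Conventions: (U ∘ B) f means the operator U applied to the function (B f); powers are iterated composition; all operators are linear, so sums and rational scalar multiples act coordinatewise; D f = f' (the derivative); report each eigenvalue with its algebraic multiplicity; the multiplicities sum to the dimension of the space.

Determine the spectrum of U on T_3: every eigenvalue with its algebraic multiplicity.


λ = -433/2 (multiplicity 2), λ = -73/2 (multiplicity 2), λ = -1/2 (multiplicity 3)

image of 1: -1/2
image of cos x: -(1/2)cos x
image of sin x: -(1/2)sin x
image of cos 2x: -(73/2)cos 2x
image of sin 2x: -(73/2)sin 2x
image of cos 3x: -(433/2)cos 3x
image of sin 3x: -(433/2)sin 3x
the matrix is diagonal; its diagonal is (-1/2, -1/2, -1/2, -73/2, -73/2, -433/2, -433/2)
for a triangular matrix the eigenvalues are the diagonal entries, with algebraic multiplicity their repetition count


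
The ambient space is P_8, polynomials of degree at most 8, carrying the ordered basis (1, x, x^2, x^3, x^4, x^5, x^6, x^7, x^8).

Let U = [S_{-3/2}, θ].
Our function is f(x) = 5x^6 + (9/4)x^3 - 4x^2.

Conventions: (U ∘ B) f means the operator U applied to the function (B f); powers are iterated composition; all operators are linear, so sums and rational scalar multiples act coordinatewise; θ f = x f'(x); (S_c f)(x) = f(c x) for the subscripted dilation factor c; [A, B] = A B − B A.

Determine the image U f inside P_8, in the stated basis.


θ f = 30x^6 + (27/4)x^3 - 8x^2
S_{-3/2} θ f = (10935/32)x^6 - (729/32)x^3 - 18x^2
S_{-3/2} f = (3645/64)x^6 - (243/32)x^3 - 9x^2
θ S_{-3/2} f = (10935/32)x^6 - (729/32)x^3 - 18x^2
[S_{-3/2}, θ] f = 0

the result is g(x) = 0


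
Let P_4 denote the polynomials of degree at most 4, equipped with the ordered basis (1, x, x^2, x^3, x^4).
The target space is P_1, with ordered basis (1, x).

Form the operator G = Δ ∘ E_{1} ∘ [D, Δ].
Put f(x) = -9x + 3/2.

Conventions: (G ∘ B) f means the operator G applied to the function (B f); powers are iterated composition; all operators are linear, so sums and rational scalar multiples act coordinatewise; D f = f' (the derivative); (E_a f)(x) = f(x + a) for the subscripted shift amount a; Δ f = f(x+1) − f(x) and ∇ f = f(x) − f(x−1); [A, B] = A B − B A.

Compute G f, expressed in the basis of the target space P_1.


Δ f = -9
D Δ f = 0
D f = -9
Δ D f = 0
[D, Δ] f = 0
E_{1} [D, Δ] f = 0
Δ E_{1} [D, Δ] f = 0

the result is g(x) = 0


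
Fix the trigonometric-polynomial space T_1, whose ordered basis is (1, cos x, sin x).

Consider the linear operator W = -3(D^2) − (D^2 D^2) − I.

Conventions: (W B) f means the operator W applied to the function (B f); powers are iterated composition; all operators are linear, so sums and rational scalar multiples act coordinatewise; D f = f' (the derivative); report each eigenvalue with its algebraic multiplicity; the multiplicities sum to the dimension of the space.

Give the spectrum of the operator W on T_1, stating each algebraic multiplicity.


λ = -1 (multiplicity 1), λ = 1 (multiplicity 2)

image of 1: -1
image of cos x: cos x
image of sin x: sin x
the matrix is diagonal; its diagonal is (-1, 1, 1)
for a triangular matrix the eigenvalues are the diagonal entries, with algebraic multiplicity their repetition count


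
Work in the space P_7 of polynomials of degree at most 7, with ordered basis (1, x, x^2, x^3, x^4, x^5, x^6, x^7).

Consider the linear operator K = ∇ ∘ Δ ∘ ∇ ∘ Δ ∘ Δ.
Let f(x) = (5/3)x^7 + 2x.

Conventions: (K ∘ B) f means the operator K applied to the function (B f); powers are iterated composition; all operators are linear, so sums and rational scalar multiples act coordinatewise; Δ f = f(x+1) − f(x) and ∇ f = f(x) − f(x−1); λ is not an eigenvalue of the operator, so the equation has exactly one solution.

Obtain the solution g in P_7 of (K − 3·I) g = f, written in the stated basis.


g(x) = -(5/9)x^7 - (1400/3)x^2 - (1402/3)x - 2800/9

write g with unknown coordinates in the stated basis and equate coefficients in (K − 3·I) g = f
solving from the highest basis element down gives g = -(5/9)x^7 - (1400/3)x^2 - (1402/3)x - 2800/9
check: K g = -1400x^2 - 1400x - 2800/3
so K g − 3·g = (5/3)x^7 + 2x = f ✓


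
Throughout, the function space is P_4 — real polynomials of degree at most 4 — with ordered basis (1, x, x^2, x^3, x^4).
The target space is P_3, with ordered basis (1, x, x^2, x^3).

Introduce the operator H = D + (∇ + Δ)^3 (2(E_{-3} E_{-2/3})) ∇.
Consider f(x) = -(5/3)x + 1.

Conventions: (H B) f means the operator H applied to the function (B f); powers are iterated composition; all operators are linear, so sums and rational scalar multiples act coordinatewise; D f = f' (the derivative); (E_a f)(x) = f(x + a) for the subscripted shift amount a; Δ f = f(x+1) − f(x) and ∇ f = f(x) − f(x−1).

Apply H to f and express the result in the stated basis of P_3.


D f = -5/3
∇ f = -5/3
E_{-2/3} ∇ f = -5/3
E_{-3} E_{-2/3} ∇ f = -5/3
(2(E_{-3} E_{-2/3})) ∇ f = -10/3
∇ (2(E_{-3} E_{-2/3})) ∇ f = 0
Δ (2(E_{-3} E_{-2/3})) ∇ f = 0
(∇ + Δ) (2(E_{-3} E_{-2/3})) ∇ f = 0
∇ (∇ + Δ) (2(E_{-3} E_{-2/3})) ∇ f = 0
Δ (∇ + Δ) (2(E_{-3} E_{-2/3})) ∇ f = 0
(∇ + Δ) (∇ + Δ) (2(E_{-3} E_{-2/3})) ∇ f = 0
∇ (∇ + Δ) (∇ + Δ) (2(E_{-3} E_{-2/3})) ∇ f = 0
Δ (∇ + Δ) (∇ + Δ) (2(E_{-3} E_{-2/3})) ∇ f = 0
(∇ + Δ) (∇ + Δ) (∇ + Δ) (2(E_{-3} E_{-2/3})) ∇ f = 0
(D + (∇ + Δ)^3 (2(E_{-3} E_{-2/3})) ∇) f = -5/3

g(x) = -5/3


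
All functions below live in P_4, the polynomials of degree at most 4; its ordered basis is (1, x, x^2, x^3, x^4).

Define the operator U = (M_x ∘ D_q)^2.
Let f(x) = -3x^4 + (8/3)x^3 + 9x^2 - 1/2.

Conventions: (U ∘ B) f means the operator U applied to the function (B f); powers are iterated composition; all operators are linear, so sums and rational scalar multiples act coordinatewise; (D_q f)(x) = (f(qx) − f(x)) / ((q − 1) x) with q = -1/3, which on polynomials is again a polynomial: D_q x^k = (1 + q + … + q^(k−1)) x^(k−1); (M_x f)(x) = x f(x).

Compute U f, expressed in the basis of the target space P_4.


D_q f = -(20/9)x^3 + (56/27)x^2 + 6x
M_x D_q f = -(20/9)x^4 + (56/27)x^3 + 6x^2
D_q (M_x ∘ D_q) f = -(400/243)x^3 + (392/243)x^2 + 4x
M_x D_q (M_x ∘ D_q) f = -(400/243)x^4 + (392/243)x^3 + 4x^2

the image equals g(x) = -(400/243)x^4 + (392/243)x^3 + 4x^2


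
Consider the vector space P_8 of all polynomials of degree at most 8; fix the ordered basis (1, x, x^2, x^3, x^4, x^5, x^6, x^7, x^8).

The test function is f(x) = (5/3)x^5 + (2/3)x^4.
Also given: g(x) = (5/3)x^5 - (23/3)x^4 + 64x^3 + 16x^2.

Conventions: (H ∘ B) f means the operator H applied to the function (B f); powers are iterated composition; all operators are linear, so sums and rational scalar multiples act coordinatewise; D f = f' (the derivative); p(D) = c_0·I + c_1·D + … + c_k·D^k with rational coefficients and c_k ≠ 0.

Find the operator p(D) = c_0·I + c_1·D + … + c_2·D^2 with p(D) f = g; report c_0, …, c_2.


c_0 = 1, c_1 = -1, c_2 = 2

D^0 f = (5/3)x^5 + (2/3)x^4
D^1 f = (25/3)x^4 + (8/3)x^3
D^2 f = (100/3)x^3 + 8x^2
matching coefficients of g against c_0 f + c_1 Df + … from the top degree down determines the c_i
solution: c_0 = 1, c_1 = -1, c_2 = 2


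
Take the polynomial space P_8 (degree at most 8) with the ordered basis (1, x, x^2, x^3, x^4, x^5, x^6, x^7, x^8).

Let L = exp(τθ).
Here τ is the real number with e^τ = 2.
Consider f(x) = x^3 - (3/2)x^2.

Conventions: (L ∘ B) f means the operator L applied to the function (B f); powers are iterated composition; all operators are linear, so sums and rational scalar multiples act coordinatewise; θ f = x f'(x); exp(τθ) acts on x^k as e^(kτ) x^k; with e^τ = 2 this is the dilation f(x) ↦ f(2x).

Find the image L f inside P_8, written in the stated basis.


exp(τθ) x^k = e^(kτ) x^k; with e^τ = 2 this sends x^k to 2^k x^k
x^2 ↦ 4 x^2
x^3 ↦ 8 x^3
applying this coordinatewise to f: exp(τθ) f = 8x^3 - 6x^2

g(x) = 8x^3 - 6x^2


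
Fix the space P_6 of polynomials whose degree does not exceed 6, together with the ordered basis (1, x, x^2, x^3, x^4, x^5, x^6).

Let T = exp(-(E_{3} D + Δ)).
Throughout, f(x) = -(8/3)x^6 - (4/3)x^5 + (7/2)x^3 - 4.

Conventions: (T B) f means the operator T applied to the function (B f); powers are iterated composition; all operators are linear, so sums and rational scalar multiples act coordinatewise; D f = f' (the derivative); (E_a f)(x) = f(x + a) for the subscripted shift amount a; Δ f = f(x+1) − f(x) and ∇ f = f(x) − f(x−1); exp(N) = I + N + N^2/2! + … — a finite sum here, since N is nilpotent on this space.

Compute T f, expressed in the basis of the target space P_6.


the result is g(x) = -(8/3)x^6 + (92/3)x^5 + (400/3)x^4 - (553/2)x^3 - 4501x^2 - (60461/6)x + 4307/3

order-1 term: 32x^5 + (880/3)x^4 + (4760/3)x^3 + (14137/3)x^2 + (42895/6)x + 4334
order-2 term: -160x^4 - (6880/3)x^3 - 15400x^2 - (153694/3)x - 205015/3
order-3 term: (1280/3)x^3 + (20480/3)x^2 + 42560x + 291916/3
order-4 term: -640x^2 - (27200/3)x - 108640/3
order-5 term: 512x + 13568/3
order-6 term: -512/3
the series for exp(-(E_{3} D + Δ)) f terminates at order 6
exp(-(E_{3} D + Δ)) f = -(8/3)x^6 + (92/3)x^5 + (400/3)x^4 - (553/2)x^3 - 4501x^2 - (60461/6)x + 4307/3


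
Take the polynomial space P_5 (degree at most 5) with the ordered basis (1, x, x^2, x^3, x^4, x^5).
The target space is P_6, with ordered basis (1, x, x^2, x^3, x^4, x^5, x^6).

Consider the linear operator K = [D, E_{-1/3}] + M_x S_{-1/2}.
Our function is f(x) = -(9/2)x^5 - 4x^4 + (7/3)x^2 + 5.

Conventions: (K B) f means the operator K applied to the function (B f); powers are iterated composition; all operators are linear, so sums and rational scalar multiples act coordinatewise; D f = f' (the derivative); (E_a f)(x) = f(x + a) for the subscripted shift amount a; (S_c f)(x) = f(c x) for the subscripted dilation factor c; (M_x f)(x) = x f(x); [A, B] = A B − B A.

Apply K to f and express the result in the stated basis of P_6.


the result is g(x) = (9/64)x^6 - (1/4)x^5 + (7/12)x^3 + 5x

E_{-1/3} f = -(9/2)x^5 + (7/2)x^4 + (1/3)x^3 + (4/3)x^2 - (67/54)x + 847/162
D E_{-1/3} f = -(45/2)x^4 + 14x^3 + x^2 + (8/3)x - 67/54
D f = -(45/2)x^4 - 16x^3 + (14/3)x
E_{-1/3} D f = -(45/2)x^4 + 14x^3 + x^2 + (8/3)x - 67/54
[D, E_{-1/3}] f = 0
S_{-1/2} f = (9/64)x^5 - (1/4)x^4 + (7/12)x^2 + 5
M_x S_{-1/2} f = (9/64)x^6 - (1/4)x^5 + (7/12)x^3 + 5x
([D, E_{-1/3}] + M_x S_{-1/2}) f = (9/64)x^6 - (1/4)x^5 + (7/12)x^3 + 5x


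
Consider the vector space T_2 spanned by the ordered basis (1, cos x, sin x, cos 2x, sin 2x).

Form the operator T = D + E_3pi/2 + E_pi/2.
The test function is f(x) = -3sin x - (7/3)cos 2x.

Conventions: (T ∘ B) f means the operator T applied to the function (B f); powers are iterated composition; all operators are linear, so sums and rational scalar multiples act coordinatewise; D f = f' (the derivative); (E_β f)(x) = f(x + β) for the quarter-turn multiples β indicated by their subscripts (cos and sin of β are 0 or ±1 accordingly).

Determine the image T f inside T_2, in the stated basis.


the image equals g(x) = -3cos x + (14/3)cos 2x + (14/3)sin 2x

D f = -3cos x + (14/3)sin 2x
E_3pi/2 f = 3cos x + (7/3)cos 2x
E_pi/2 f = -3cos x + (7/3)cos 2x
(D + E_3pi/2 + E_pi/2) f = -3cos x + (14/3)cos 2x + (14/3)sin 2x


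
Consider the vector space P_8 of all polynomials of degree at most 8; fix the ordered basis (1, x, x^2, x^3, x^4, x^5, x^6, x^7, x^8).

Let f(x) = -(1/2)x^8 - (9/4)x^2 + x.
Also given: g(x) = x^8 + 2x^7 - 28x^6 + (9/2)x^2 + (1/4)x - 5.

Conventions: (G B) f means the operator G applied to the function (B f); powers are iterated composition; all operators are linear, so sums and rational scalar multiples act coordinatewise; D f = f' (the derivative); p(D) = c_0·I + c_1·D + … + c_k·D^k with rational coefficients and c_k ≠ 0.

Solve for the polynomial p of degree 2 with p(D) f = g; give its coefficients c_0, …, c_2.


c_0 = -2, c_1 = -1/2, c_2 = 1

D^0 f = -(1/2)x^8 - (9/4)x^2 + x
D^1 f = -4x^7 - (9/2)x + 1
D^2 f = -28x^6 - 9/2
matching coefficients of g against c_0 f + c_1 Df + … from the top degree down determines the c_i
solution: c_0 = -2, c_1 = -1/2, c_2 = 1


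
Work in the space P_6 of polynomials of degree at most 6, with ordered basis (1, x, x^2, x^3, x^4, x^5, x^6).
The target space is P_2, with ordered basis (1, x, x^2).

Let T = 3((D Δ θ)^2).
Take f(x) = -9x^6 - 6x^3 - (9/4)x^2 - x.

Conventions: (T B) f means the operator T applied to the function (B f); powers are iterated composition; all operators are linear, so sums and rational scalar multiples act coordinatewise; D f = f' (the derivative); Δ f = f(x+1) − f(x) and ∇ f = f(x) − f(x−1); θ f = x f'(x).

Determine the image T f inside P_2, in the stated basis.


the image equals g(x) = -233280x^2 - 408240x - 204120

θ f = -54x^6 - 18x^3 - (9/2)x^2 - x
Δ θ f = -324x^5 - 810x^4 - 1080x^3 - 864x^2 - 387x - 155/2
D Δ θ f = -1620x^4 - 3240x^3 - 3240x^2 - 1728x - 387
θ (D Δ θ) f = -6480x^4 - 9720x^3 - 6480x^2 - 1728x
Δ θ (D Δ θ) f = -25920x^3 - 68040x^2 - 68040x - 24408
D Δ θ (D Δ θ) f = -77760x^2 - 136080x - 68040
(3((D Δ θ)^2)) f = -233280x^2 - 408240x - 204120


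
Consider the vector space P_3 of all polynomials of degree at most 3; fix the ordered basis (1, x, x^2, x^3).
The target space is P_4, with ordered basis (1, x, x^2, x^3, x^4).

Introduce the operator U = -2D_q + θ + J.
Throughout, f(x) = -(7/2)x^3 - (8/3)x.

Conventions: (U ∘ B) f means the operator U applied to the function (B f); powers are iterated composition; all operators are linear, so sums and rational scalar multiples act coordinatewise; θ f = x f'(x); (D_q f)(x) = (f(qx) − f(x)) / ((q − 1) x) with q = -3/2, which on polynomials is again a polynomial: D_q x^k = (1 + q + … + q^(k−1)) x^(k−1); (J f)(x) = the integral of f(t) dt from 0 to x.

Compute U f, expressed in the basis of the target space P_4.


g(x) = -(7/8)x^4 - (21/2)x^3 + (131/12)x^2 - (8/3)x + 16/3

D_q f = -(49/8)x^2 - 8/3
(-2D_q) f = (49/4)x^2 + 16/3
θ f = -(21/2)x^3 - (8/3)x
J f = -(7/8)x^4 - (4/3)x^2
(-2D_q + θ + J) f = -(7/8)x^4 - (21/2)x^3 + (131/12)x^2 - (8/3)x + 16/3


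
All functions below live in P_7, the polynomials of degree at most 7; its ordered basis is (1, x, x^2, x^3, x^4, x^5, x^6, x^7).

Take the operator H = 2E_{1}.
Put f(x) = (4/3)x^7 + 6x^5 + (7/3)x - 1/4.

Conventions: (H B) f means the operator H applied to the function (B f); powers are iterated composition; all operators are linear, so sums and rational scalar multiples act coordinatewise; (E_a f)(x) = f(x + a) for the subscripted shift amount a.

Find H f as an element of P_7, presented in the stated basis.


E_{1} f = (4/3)x^7 + (28/3)x^6 + 34x^5 + (230/3)x^4 + (320/3)x^3 + 88x^2 + (125/3)x + 113/12
(2E_{1}) f = (8/3)x^7 + (56/3)x^6 + 68x^5 + (460/3)x^4 + (640/3)x^3 + 176x^2 + (250/3)x + 113/6

g(x) = (8/3)x^7 + (56/3)x^6 + 68x^5 + (460/3)x^4 + (640/3)x^3 + 176x^2 + (250/3)x + 113/6


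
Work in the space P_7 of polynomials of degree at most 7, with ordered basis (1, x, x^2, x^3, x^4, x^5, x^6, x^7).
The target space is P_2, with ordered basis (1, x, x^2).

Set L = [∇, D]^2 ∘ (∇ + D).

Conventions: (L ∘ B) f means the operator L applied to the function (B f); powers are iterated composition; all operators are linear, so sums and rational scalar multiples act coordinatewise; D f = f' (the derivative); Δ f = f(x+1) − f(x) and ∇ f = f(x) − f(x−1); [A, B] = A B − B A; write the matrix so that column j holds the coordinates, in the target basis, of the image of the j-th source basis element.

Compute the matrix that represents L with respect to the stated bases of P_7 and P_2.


image of 1: 0
image of x: 0
image of x^2: 0
image of x^3: 0
image of x^4: 0
image of x^5: 0
image of x^6: 0
image of x^7: 0
each image's coordinates form column j of the matrix

the matrix is [[0, 0, 0, 0, 0, 0, 0, 0]; [0, 0, 0, 0, 0, 0, 0, 0]; [0, 0, 0, 0, 0, 0, 0, 0]] (rows listed top to bottom)


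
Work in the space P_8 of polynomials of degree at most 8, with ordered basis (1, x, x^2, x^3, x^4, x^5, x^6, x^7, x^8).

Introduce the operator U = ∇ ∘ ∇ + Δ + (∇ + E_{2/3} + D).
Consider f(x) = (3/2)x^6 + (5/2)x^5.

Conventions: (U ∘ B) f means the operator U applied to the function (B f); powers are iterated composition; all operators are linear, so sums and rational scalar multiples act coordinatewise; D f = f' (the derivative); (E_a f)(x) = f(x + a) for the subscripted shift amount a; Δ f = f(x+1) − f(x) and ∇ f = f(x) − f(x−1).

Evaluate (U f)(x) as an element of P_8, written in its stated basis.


the image equals g(x) = (3/2)x^6 + (71/2)x^5 + (605/6)x^4 - 50x^3 + (6125/27)x^2 - (5941/81)x + 5701/243

∇ f = 9x^5 - 10x^4 + 5x^3 + (5/2)x^2 - (7/2)x + 1
∇ ∇ f = 45x^4 - 130x^3 + 165x^2 - 95x + 18
Δ f = 9x^5 + 35x^4 + 55x^3 + (95/2)x^2 + (43/2)x + 4
∇ f = 9x^5 - 10x^4 + 5x^3 + (5/2)x^2 - (7/2)x + 1
E_{2/3} f = (3/2)x^6 + (17/2)x^5 + (55/3)x^4 + 20x^3 + (320/27)x^2 + (296/81)x + 112/243
D f = 9x^5 + (25/2)x^4
(∇ + E_{2/3} + D) f = (3/2)x^6 + (53/2)x^5 + (125/6)x^4 + 25x^3 + (775/54)x^2 + (25/162)x + 355/243
(∇ ∘ ∇ + Δ + (∇ + E_{2/3} + D)) f = (3/2)x^6 + (71/2)x^5 + (605/6)x^4 - 50x^3 + (6125/27)x^2 - (5941/81)x + 5701/243


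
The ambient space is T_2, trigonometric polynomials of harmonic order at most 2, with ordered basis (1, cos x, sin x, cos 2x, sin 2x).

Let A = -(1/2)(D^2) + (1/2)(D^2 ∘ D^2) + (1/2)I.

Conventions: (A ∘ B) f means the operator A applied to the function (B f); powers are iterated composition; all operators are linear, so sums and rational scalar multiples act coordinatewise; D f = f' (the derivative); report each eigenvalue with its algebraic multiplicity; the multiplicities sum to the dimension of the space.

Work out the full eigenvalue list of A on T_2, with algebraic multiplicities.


image of 1: 1/2
image of cos x: (3/2)cos x
image of sin x: (3/2)sin x
image of cos 2x: (21/2)cos 2x
image of sin 2x: (21/2)sin 2x
the matrix is diagonal; its diagonal is (1/2, 3/2, 3/2, 21/2, 21/2)
for a triangular matrix the eigenvalues are the diagonal entries, with algebraic multiplicity their repetition count

λ = 1/2 (multiplicity 1), λ = 3/2 (multiplicity 2), λ = 21/2 (multiplicity 2)


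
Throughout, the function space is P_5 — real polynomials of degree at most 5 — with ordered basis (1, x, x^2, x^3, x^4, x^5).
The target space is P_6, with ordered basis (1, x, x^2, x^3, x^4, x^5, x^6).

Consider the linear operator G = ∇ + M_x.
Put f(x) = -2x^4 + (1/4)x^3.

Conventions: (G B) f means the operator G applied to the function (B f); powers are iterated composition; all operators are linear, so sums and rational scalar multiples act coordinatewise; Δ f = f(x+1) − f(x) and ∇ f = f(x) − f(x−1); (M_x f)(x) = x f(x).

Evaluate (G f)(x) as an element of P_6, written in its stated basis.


∇ f = -8x^3 + (51/4)x^2 - (35/4)x + 9/4
M_x f = -2x^5 + (1/4)x^4
(∇ + M_x) f = -2x^5 + (1/4)x^4 - 8x^3 + (51/4)x^2 - (35/4)x + 9/4

g(x) = -2x^5 + (1/4)x^4 - 8x^3 + (51/4)x^2 - (35/4)x + 9/4


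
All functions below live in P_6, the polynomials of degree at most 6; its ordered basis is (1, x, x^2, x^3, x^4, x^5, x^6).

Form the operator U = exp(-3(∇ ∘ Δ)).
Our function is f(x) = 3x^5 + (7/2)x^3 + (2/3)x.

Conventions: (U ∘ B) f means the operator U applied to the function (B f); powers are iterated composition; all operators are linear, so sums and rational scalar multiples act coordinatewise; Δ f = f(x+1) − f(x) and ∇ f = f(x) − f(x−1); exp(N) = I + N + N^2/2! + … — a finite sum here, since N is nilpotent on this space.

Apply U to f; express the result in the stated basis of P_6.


g(x) = 3x^5 - (353/2)x^3 + (4403/3)x

order-1 term: -180x^3 - 153x
order-2 term: 1620x
the series for exp(-3(∇ ∘ Δ)) f terminates at order 2
exp(-3(∇ ∘ Δ)) f = 3x^5 - (353/2)x^3 + (4403/3)x


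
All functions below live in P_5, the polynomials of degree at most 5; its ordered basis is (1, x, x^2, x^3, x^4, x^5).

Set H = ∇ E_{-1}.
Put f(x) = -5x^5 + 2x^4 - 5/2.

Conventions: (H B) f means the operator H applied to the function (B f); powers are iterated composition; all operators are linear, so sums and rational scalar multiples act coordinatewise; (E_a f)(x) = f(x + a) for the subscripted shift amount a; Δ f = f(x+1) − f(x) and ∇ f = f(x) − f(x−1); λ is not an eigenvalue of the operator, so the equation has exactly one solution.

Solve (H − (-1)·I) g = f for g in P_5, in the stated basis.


g(x) = -5x^5 + 27x^4 - 258x^3 + 1610x^2 - 6673x + 27733/2

write g with unknown coordinates in the stated basis and equate coefficients in (H − (-1)·I) g = f
solving from the highest basis element down gives g = -5x^5 + 27x^4 - 258x^3 + 1610x^2 - 6673x + 27733/2
check: H g = -25x^4 + 258x^3 - 1610x^2 + 6673x - 13869
so H g − (-1)·g = -5x^5 + 2x^4 - 5/2 = f ✓


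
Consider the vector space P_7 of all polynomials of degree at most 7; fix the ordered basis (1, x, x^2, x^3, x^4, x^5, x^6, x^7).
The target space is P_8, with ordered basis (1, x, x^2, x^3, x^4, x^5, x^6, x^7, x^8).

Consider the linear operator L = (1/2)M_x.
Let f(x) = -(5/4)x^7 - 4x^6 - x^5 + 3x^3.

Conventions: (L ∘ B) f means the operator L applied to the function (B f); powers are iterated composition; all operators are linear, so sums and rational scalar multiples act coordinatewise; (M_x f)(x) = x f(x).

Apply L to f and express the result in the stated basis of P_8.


g(x) = -(5/8)x^8 - 2x^7 - (1/2)x^6 + (3/2)x^4

M_x f = -(5/4)x^8 - 4x^7 - x^6 + 3x^4
((1/2)M_x) f = -(5/8)x^8 - 2x^7 - (1/2)x^6 + (3/2)x^4


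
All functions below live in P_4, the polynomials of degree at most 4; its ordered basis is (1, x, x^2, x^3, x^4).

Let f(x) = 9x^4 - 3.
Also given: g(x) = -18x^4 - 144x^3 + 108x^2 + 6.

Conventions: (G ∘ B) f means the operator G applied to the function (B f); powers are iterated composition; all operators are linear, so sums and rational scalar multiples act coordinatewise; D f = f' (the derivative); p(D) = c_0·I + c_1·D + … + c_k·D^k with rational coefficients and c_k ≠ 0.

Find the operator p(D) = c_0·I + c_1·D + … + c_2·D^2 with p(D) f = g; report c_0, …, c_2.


c_0 = -2, c_1 = -4, c_2 = 1

D^0 f = 9x^4 - 3
D^1 f = 36x^3
D^2 f = 108x^2
matching coefficients of g against c_0 f + c_1 Df + … from the top degree down determines the c_i
solution: c_0 = -2, c_1 = -4, c_2 = 1


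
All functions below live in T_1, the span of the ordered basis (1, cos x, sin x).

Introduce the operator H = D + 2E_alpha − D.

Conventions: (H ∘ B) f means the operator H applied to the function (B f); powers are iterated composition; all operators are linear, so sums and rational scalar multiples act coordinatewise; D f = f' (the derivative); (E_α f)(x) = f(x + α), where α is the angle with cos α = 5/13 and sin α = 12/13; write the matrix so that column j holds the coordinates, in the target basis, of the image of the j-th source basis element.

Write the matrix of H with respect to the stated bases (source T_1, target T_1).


the matrix is [[2, 0, 0]; [0, 10/13, 24/13]; [0, -24/13, 10/13]] (rows listed top to bottom)

image of 1: 2
image of cos x: (10/13)cos x - (24/13)sin x
image of sin x: (24/13)cos x + (10/13)sin x
each image's coordinates form column j of the matrix


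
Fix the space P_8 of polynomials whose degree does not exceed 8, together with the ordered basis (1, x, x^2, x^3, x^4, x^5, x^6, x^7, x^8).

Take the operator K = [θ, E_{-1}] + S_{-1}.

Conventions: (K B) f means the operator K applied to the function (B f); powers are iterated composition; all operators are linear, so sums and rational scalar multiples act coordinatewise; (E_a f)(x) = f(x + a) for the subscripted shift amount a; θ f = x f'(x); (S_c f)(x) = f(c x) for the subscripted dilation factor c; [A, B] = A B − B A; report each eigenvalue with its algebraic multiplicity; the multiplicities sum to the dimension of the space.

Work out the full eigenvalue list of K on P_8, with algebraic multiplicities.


image of 1: 1
image of x: -x + 1
image of x^2: x^2 + 2x - 2
image of x^3: -x^3 + 3x^2 - 6x + 3
image of x^4: x^4 + 4x^3 - 12x^2 + 12x - 4
image of x^5: -x^5 + 5x^4 - 20x^3 + 30x^2 - 20x + 5
image of x^6: x^6 + 6x^5 - 30x^4 + 60x^3 - 60x^2 + 30x - 6
image of x^7: -x^7 + 7x^6 - 42x^5 + 105x^4 - 140x^3 + 105x^2 - 42x + 7
image of x^8: x^8 + 8x^7 - 56x^6 + 168x^5 - 280x^4 + 280x^3 - 168x^2 + 56x - 8
the matrix is upper triangular; its diagonal is (1, -1, 1, -1, 1, -1, 1, -1, 1)
for a triangular matrix the eigenvalues are the diagonal entries, with algebraic multiplicity their repetition count

λ = -1 (multiplicity 4), λ = 1 (multiplicity 5)


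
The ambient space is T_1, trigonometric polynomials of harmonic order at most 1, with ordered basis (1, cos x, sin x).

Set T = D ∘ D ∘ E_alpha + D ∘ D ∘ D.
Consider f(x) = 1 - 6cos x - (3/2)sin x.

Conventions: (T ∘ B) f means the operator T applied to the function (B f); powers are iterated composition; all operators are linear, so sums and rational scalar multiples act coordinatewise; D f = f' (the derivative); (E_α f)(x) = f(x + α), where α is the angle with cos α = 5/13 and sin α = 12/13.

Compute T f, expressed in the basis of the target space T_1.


E_alpha f = 1 - (48/13)cos x + (129/26)sin x
D E_alpha f = (129/26)cos x + (48/13)sin x
D D E_alpha f = (48/13)cos x - (129/26)sin x
D f = -(3/2)cos x + 6sin x
D D f = 6cos x + (3/2)sin x
D D D f = (3/2)cos x - 6sin x
(D ∘ D ∘ E_alpha + D ∘ D ∘ D) f = (135/26)cos x - (285/26)sin x

the result is g(x) = (135/26)cos x - (285/26)sin x


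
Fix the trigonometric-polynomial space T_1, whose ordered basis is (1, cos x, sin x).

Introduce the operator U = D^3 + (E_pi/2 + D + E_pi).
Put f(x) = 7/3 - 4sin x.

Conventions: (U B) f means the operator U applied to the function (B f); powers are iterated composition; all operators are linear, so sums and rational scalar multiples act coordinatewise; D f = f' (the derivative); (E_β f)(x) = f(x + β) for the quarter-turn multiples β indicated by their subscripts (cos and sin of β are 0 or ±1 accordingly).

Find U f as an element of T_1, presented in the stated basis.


D f = -4cos x
D D f = 4sin x
D D D f = 4cos x
E_pi/2 f = 7/3 - 4cos x
D f = -4cos x
E_pi f = 7/3 + 4sin x
(E_pi/2 + D + E_pi) f = 14/3 - 8cos x + 4sin x
(D^3 + (E_pi/2 + D + E_pi)) f = 14/3 - 4cos x + 4sin x

the result is g(x) = 14/3 - 4cos x + 4sin x


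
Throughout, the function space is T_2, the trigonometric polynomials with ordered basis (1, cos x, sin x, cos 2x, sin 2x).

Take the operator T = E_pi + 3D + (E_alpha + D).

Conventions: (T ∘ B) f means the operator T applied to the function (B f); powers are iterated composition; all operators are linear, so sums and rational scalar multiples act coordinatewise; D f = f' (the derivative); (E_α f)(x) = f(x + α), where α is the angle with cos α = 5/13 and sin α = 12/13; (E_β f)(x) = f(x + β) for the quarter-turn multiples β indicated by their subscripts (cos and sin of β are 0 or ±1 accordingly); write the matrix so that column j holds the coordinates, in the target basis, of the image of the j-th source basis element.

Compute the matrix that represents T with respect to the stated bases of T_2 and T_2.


the matrix is [[2, 0, 0, 0, 0]; [0, -8/13, 64/13, 0, 0]; [0, -64/13, -8/13, 0, 0]; [0, 0, 0, 50/169, 1472/169]; [0, 0, 0, -1472/169, 50/169]] (rows listed top to bottom)

image of 1: 2
image of cos x: -(8/13)cos x - (64/13)sin x
image of sin x: (64/13)cos x - (8/13)sin x
image of cos 2x: (50/169)cos 2x - (1472/169)sin 2x
image of sin 2x: (1472/169)cos 2x + (50/169)sin 2x
each image's coordinates form column j of the matrix


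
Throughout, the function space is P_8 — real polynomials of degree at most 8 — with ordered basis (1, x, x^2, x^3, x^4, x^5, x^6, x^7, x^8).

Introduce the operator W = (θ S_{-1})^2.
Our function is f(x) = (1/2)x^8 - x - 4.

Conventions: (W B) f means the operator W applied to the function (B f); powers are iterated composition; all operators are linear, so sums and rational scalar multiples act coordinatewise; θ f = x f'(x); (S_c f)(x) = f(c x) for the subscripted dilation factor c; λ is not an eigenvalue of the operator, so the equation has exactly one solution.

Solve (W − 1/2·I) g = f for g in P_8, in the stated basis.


write g with unknown coordinates in the stated basis and equate coefficients in (W − 1/2·I) g = f
solving from the highest basis element down gives g = (1/127)x^8 - 2x + 8
check: W g = (64/127)x^8 - 2x
so W g − 1/2·g = (1/2)x^8 - x - 4 = f ✓

the image equals g(x) = (1/127)x^8 - 2x + 8


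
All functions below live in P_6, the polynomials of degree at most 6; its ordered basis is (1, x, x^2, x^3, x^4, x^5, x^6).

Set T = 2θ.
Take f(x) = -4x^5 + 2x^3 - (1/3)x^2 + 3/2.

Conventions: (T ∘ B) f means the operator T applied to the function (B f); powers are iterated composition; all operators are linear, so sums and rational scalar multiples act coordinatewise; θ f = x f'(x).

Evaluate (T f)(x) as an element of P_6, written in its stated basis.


g(x) = -40x^5 + 12x^3 - (4/3)x^2

θ f = -20x^5 + 6x^3 - (2/3)x^2
(2θ) f = -40x^5 + 12x^3 - (4/3)x^2


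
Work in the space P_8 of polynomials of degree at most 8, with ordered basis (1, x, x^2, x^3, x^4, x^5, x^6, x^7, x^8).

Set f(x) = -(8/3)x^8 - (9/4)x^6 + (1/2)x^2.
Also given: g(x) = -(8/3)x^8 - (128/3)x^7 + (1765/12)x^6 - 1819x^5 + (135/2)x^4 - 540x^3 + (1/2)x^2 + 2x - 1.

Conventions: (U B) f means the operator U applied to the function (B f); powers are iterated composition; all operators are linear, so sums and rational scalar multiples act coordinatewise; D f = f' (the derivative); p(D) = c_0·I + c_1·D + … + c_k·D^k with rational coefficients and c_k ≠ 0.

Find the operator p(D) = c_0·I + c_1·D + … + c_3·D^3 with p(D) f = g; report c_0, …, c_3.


p(D) = I + 2·D − D^2 + 2·D^3, i.e. c_0 = 1, c_1 = 2, c_2 = -1, c_3 = 2

D^0 f = -(8/3)x^8 - (9/4)x^6 + (1/2)x^2
D^1 f = -(64/3)x^7 - (27/2)x^5 + x
D^2 f = -(448/3)x^6 - (135/2)x^4 + 1
D^3 f = -896x^5 - 270x^3
matching coefficients of g against c_0 f + c_1 Df + … from the top degree down determines the c_i
solution: c_0 = 1, c_1 = 2, c_2 = -1, c_3 = 2


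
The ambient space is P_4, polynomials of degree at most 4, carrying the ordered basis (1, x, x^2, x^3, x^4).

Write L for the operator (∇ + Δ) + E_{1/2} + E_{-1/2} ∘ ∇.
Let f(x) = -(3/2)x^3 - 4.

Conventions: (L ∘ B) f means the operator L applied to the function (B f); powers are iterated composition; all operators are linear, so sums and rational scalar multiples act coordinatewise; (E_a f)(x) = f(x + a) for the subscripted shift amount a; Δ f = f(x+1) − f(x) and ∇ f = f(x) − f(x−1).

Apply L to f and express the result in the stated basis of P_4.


∇ f = -(9/2)x^2 + (9/2)x - 3/2
Δ f = -(9/2)x^2 - (9/2)x - 3/2
(∇ + Δ) f = -9x^2 - 3
E_{1/2} f = -(3/2)x^3 - (9/4)x^2 - (9/8)x - 67/16
∇ f = -(9/2)x^2 + (9/2)x - 3/2
E_{-1/2} ∇ f = -(9/2)x^2 + 9x - 39/8
((∇ + Δ) + E_{1/2} + E_{-1/2} ∘ ∇) f = -(3/2)x^3 - (63/4)x^2 + (63/8)x - 193/16

the result is g(x) = -(3/2)x^3 - (63/4)x^2 + (63/8)x - 193/16


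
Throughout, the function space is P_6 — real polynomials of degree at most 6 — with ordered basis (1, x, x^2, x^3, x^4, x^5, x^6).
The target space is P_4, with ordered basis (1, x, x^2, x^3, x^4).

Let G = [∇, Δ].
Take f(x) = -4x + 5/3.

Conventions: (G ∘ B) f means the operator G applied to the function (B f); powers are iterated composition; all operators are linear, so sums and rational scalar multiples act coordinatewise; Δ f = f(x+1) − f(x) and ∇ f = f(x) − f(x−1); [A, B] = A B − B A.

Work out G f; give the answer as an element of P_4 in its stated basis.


g(x) = 0

Δ f = -4
∇ Δ f = 0
∇ f = -4
Δ ∇ f = 0
[∇, Δ] f = 0


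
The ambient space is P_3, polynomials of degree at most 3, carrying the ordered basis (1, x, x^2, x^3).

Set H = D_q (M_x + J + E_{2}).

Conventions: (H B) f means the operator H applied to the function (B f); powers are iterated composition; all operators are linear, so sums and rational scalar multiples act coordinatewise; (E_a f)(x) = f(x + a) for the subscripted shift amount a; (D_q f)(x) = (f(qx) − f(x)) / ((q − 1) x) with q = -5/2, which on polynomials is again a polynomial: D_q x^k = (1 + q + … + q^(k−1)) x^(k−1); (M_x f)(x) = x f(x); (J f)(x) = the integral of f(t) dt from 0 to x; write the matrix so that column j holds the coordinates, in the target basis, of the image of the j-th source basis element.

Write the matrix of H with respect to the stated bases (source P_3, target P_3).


image of 1: 2
image of x: -(9/4)x + 1
image of x^2: (19/3)x^2 - (3/2)x + 4
image of x^3: -(435/32)x^3 + (19/4)x^2 - 9x + 12
each image's coordinates form column j of the matrix

the matrix is [[2, 1, 4, 12]; [0, -9/4, -3/2, -9]; [0, 0, 19/3, 19/4]; [0, 0, 0, -435/32]] (rows listed top to bottom)
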